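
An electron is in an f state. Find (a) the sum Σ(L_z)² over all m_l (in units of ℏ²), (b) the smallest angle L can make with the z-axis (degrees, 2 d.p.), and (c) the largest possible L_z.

Σ(L_z)² = 28 ℏ²; θ_min ≈ 30.00°; L_z,max = 3ℏ

F corresponds to l = 3.
Σ m_l² = 28, so Σ(L_z)² = 28 ℏ².
cos θ_min = 3/√12, so θ_min ≈ 30.00°.
L_z,max = lℏ = 3ℏ.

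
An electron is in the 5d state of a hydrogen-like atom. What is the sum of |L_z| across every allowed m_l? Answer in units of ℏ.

5d means n = 5, l = 2.
m_l runs from −2 to 2, i.e. {-2, -1, 0, 1, 2}.
Σ|m_l| = l(l+1) = 6.

Σ|L_z| = 6 ℏ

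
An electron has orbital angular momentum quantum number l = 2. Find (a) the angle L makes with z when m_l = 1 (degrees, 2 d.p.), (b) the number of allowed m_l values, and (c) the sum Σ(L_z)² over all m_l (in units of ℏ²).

For m_l = 1: cos θ = 1/√6, θ ≈ 65.91°.
There are 2l+1 = 5 values of m_l.
Σ m_l² = 10, so Σ(L_z)² = 10 ℏ².

θ(m_l=1) ≈ 65.91°; 5 values; Σ(L_z)² = 10 ℏ²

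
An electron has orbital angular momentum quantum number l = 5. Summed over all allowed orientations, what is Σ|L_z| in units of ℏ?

Σ|L_z| = 30 ℏ

m_l runs from −5 to 5, i.e. {-5, -4, -3, -2, -1, 0, 1, 2, 3, 4, 5}.
Σ|m_l| = l(l+1) = 30.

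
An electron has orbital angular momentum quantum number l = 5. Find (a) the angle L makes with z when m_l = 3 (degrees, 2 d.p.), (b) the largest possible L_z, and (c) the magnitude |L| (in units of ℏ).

For m_l = 3: cos θ = 3/√30, θ ≈ 56.79°.
L_z,max = lℏ = 5ℏ.
|L| = ℏ√(5·6) = √30 ℏ ≈ 5.477ℏ.

θ(m_l=3) ≈ 56.79°; L_z,max = 5ℏ; |L| = √30 ℏ ≈ 5.477ℏ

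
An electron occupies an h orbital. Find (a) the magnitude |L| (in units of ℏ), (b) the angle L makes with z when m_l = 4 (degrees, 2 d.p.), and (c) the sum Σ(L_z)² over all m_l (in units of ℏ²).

|L| = √30 ℏ ≈ 5.477ℏ; θ(m_l=4) ≈ 43.09°; Σ(L_z)² = 110 ℏ²

For an h orbital, l = 5.
|L| = ℏ√(5·6) = √30 ℏ ≈ 5.477ℏ.
For m_l = 4: cos θ = 4/√30, θ ≈ 43.09°.
Σ m_l² = 110, so Σ(L_z)² = 110 ℏ².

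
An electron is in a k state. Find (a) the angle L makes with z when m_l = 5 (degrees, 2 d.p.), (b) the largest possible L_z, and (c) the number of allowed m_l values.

θ(m_l=5) ≈ 48.08°; L_z,max = 7ℏ; 15 values

For a k orbital, l = 7.
For m_l = 5: cos θ = 5/√56, θ ≈ 48.08°.
L_z,max = lℏ = 7ℏ.
There are 2l+1 = 15 values of m_l.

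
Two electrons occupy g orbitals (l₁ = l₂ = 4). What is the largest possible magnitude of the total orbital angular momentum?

The total orbital quantum number L ranges from |l₁ − l₂| to l₁ + l₂ in integer steps.
So L can be 0, 1, 2, 3, 4, 5, 6, 7, 8.
The largest magnitude corresponds to L = 8: |L_tot| = ℏ√(8·9) = 6√2 ℏ.

|L_tot|_max = 6√2 ℏ ≈ 8.485ℏ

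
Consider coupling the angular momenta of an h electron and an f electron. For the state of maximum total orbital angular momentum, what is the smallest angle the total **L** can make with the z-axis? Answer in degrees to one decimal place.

L runs from |5 − 3| = 2 to 5 + 3 = 8.
Allowed values: L = 2, 3, 4, 5, 6, 7, 8.
The maximum is L = 8, with |L_tot| = ℏ√(8·9) = 6√2 ℏ.
The minimum angle with z is arccos(8/√72) ≈ 19.5°.

θ_min ≈ 19.5°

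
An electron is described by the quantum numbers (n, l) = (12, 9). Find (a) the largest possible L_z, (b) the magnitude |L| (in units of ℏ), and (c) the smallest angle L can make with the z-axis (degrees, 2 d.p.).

L_z,max = lℏ = 9ℏ.
|L| = ℏ√(9·10) = 3√10 ℏ ≈ 9.487ℏ.
cos θ_min = 9/√90, so θ_min ≈ 18.43°.

L_z,max = 9ℏ; |L| = 3√10 ℏ ≈ 9.487ℏ; θ_min ≈ 18.43°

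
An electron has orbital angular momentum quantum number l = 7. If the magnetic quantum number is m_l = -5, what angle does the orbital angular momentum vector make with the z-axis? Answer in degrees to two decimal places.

|L| = √(l(l+1)) ℏ = 2√14 ℏ.
L_z = m_l ℏ = −5ℏ.
cos θ = L_z/|L| = -5/√56, so θ ≈ 131.92°.

θ ≈ 131.92°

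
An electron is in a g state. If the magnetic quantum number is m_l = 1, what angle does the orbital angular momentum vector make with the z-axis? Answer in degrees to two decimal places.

θ ≈ 77.08°

The letter g corresponds to l = 4.
|L| = ℏ√(l(l+1)) = 2√5 ℏ.
L_z = m_l ℏ = 1ℏ.
cos θ = L_z/|L| = 1/√20, so θ ≈ 77.08°.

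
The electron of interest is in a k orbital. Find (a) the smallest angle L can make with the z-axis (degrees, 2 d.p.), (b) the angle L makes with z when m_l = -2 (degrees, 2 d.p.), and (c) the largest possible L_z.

θ_min ≈ 20.70°; θ(m_l=-2) ≈ 105.50°; L_z,max = 7ℏ

The letter k corresponds to l = 7.
cos θ_min = 7/√56, so θ_min ≈ 20.70°.
For m_l = -2: cos θ = -2/√56, θ ≈ 105.50°.
L_z,max = lℏ = 7ℏ.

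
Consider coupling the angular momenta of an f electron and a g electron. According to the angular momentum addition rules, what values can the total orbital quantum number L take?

L = 1, 2, 3, 4, 5, 6, 7

By the triangle rule, |l₁ − l₂| ≤ L ≤ l₁ + l₂.
So L can be 1, 2, 3, 4, 5, 6, 7.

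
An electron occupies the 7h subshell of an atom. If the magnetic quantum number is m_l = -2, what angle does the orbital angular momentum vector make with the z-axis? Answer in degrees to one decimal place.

For 7h, l = 5.
|L|² = l(l+1)ℏ² = 30ℏ², so |L| = √30 ℏ.
L_z = m_l ℏ = −2ℏ.
cos θ = L_z/|L| = -2/√30, so θ ≈ 111.4°.

θ ≈ 111.4°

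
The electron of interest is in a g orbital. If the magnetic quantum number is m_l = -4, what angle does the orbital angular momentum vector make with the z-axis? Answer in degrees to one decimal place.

For a g orbital, l = 4.
|L| = ℏ√(l(l+1)) = 2√5 ℏ.
L_z = m_l ℏ = −4ℏ.
cos θ = L_z/|L| = -4/√20, so θ ≈ 153.4°.

θ ≈ 153.4°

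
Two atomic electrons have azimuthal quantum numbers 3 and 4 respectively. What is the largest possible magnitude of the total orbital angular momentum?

|L_tot|_max = 2√14 ℏ ≈ 7.483ℏ

Angular momentum addition gives L = |l₁ − l₂|, …, l₁ + l₂.
L ∈ {1, 2, 3, 4, 5, 6, 7}.
The largest magnitude corresponds to L = 7: |L_tot| = ℏ√(7·8) = 2√14 ℏ.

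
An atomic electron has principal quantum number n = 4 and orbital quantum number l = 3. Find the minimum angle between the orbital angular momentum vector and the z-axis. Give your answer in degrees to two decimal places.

|L|² = l(l+1)ℏ² = 12ℏ², so |L| = 2√3 ℏ.
The smallest angle corresponds to the largest L_z, i.e. m_l = l = 3, giving L_z = 3ℏ.
cos θ_min = 3/√12, so θ_min ≈ 30.00°.

θ_min ≈ 30.00°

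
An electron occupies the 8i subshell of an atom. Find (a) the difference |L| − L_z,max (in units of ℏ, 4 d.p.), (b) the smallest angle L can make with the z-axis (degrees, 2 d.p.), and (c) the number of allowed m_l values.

|L|−L_z,max ≈ 0.4807ℏ; θ_min ≈ 22.21°; 13 values

For 8i, l = 6.
|L| − L_z,max = (√42 − 6)ℏ ≈ 0.4807ℏ.
cos θ_min = 6/√42, so θ_min ≈ 22.21°.
There are 2l+1 = 13 values of m_l.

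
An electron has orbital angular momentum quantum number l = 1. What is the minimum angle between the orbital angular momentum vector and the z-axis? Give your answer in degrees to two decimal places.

θ_min ≈ 45.00°

|L|² = l(l+1)ℏ² = 2ℏ², so |L| = √2 ℏ.
The smallest angle corresponds to the largest L_z, i.e. m_l = l = 1, giving L_z = 1ℏ.
cos θ_min = 1/√2, so θ_min ≈ 45.00°.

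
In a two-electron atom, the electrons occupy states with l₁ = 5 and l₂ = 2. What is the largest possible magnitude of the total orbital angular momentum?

|L_tot|_max = 2√14 ℏ ≈ 7.483ℏ

By the triangle rule, |l₁ − l₂| ≤ L ≤ l₁ + l₂.
Allowed values: L = 3, 4, 5, 6, 7.
The largest magnitude corresponds to L = 7: |L_tot| = ℏ√(7·8) = 2√14 ℏ.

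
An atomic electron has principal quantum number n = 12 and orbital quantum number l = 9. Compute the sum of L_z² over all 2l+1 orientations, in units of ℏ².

m_l runs from −9 to 9, i.e. {-9, -8, -7, -6, -5, -4, -3, -2, -1, 0, 1, 2, 3, 4, 5, 6, 7, 8, 9}.
Σ m_l² = 2·(1 + 4 + 9 + 16 + 25 + 36 + 49 + 64 + 81) = 570.

Σ(L_z)² = 570 ℏ²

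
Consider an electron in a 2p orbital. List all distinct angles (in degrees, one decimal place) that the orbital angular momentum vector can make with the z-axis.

For 2p, l = 1.
|L| = ℏ√(l(l+1)) = √2 ℏ.
cos θ = m_l/√2 for each m_l ∈ {-1, 0, 1}.

θ ∈ {45.0°, 90.0°, 135.0°}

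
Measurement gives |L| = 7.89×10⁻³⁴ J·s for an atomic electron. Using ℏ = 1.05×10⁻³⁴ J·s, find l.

|L|/ℏ = (7.89×10⁻³⁴)/(1.05×10⁻³⁴) ≈ 7.514.
(|L|/ℏ)² = l(l+1) ≈ 56.46 ⇒ l = 7.

l = 7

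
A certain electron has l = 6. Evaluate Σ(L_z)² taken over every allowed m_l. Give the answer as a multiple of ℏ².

Σ(L_z)² = 182 ℏ²

The allowed m_l values are -6, -5, -4, -3, -2, -1, 0, 1, 2, 3, 4, 5, 6.
Σ m_l² = 2·(1 + 4 + 9 + 16 + 25 + 36) = 182.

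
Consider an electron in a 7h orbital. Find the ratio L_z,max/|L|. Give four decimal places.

L_z,max/|L| = 0.9129

The 7h subshell has l = 5.
|L| = √30 ℏ ≈ 5.4772ℏ, while L_z,max = lℏ = 5ℏ.
L_z,max/|L| = 5/√30 = 0.9129.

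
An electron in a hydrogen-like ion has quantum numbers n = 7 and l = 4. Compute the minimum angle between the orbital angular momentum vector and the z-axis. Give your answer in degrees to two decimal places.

θ_min ≈ 26.57°

|L|² = l(l+1)ℏ² = 20ℏ², so |L| = 2√5 ℏ.
The smallest angle corresponds to the largest L_z, i.e. m_l = l = 4, giving L_z = 4ℏ.
cos θ_min = 4/√20, so θ_min ≈ 26.57°.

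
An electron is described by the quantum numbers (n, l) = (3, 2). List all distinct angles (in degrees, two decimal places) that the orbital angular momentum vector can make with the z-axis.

|L| = ℏ√(l(l+1)) = √6 ℏ.
cos θ = m_l/√6 for each m_l ∈ {-2, -1, 0, 1, 2}.

θ ∈ {35.26°, 65.91°, 90.00°, 114.09°, 144.74°}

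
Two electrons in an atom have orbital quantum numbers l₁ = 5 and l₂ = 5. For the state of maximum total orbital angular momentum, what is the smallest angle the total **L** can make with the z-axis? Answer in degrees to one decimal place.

The total orbital quantum number L ranges from |l₁ − l₂| to l₁ + l₂ in integer steps.
Allowed values: L = 0, 1, 2, 3, 4, 5, 6, 7, 8, 9, 10.
The maximum is L = 10, with |L_tot| = ℏ√(10·11) = √110 ℏ.
The minimum angle with z is arccos(10/√110) ≈ 17.5°.

θ_min ≈ 17.5°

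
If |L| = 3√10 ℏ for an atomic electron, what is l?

|L| = ℏ√(l(l+1)), so l(l+1) = 90.
Solving: l = 9.

l = 9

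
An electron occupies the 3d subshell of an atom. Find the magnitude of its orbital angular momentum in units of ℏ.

The 3d subshell has l = 2.
|L| = ℏ√(l(l+1)) = ℏ√(2·3) = √6 ℏ

|L| = √6 ℏ ≈ 2.449ℏ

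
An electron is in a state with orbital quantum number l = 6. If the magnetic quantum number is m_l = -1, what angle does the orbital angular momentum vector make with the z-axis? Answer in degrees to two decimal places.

θ ≈ 98.88°

|L| = ℏ√(l(l+1)) = √42 ℏ.
L_z = m_l ℏ = −1ℏ.
cos θ = L_z/|L| = -1/√42, so θ ≈ 98.88°.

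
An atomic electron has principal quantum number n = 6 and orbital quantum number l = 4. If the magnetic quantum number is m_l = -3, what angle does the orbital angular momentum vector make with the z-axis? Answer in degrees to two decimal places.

|L| = ℏ√(l(l+1)) = 2√5 ℏ.
L_z = m_l ℏ = −3ℏ.
cos θ = L_z/|L| = -3/√20, so θ ≈ 132.13°.

θ ≈ 132.13°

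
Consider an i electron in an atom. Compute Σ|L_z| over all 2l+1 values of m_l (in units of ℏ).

Σ|L_z| = 42 ℏ

An i state has l = 6.
The allowed m_l values are -6, -5, -4, -3, -2, -1, 0, 1, 2, 3, 4, 5, 6.
Σ|m_l| = 2·6(6+1)/2 = 42.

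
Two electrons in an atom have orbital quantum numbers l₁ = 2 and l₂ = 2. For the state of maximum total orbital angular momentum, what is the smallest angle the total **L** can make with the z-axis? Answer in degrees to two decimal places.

θ_min ≈ 26.57°

By the triangle rule, |l₁ − l₂| ≤ L ≤ l₁ + l₂.
So L can be 0, 1, 2, 3, 4.
The maximum is L = 4, with |L_tot| = ℏ√(4·5) = 2√5 ℏ.
The minimum angle with z is arccos(4/√20) ≈ 26.57°.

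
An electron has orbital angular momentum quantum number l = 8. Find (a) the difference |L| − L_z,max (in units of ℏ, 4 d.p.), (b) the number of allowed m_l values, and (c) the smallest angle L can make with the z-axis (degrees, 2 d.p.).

|L|−L_z,max ≈ 0.4853ℏ; 17 values; θ_min ≈ 19.47°

|L| − L_z,max = (6√2 − 8)ℏ ≈ 0.4853ℏ.
There are 2l+1 = 17 values of m_l.
cos θ_min = 8/√72, so θ_min ≈ 19.47°.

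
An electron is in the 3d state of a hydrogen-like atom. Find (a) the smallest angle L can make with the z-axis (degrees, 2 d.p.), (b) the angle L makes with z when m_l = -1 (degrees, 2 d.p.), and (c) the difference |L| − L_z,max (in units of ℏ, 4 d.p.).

θ_min ≈ 35.26°; θ(m_l=-1) ≈ 114.09°; |L|−L_z,max ≈ 0.4495ℏ

For 3d, l = 2.
cos θ_min = 2/√6, so θ_min ≈ 35.26°.
For m_l = -1: cos θ = -1/√6, θ ≈ 114.09°.
|L| − L_z,max = (√6 − 2)ℏ ≈ 0.4495ℏ.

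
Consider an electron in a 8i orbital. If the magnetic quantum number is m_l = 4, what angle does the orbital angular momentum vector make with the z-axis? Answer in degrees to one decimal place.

The 8i subshell has l = 6.
|L| = ℏ√(l(l+1)) = √42 ℏ.
L_z = m_l ℏ = 4ℏ.
cos θ = L_z/|L| = 4/√42, so θ ≈ 51.9°.

θ ≈ 51.9°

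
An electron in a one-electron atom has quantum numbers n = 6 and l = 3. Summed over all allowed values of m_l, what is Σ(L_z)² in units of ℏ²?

m_l runs from −3 to 3, i.e. {-3, -2, -1, 0, 1, 2, 3}.
Σ m_l² = l(l+1)(2l+1)/3 = 3·4·7/3 = 28.

Σ(L_z)² = 28 ℏ²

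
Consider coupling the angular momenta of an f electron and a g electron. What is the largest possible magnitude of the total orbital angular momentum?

|L_tot|_max = 2√14 ℏ ≈ 7.483ℏ

By the triangle rule, |l₁ − l₂| ≤ L ≤ l₁ + l₂.
So L can be 1, 2, 3, 4, 5, 6, 7.
The largest magnitude corresponds to L = 7: |L_tot| = ℏ√(7·8) = 2√14 ℏ.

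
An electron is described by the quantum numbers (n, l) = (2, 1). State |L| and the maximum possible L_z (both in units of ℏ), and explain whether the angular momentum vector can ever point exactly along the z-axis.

|L| = √2 ℏ ≈ 1.4142ℏ, while L_z,max = lℏ = 1ℏ.
Since |L| > L_z,max, the vector can never point exactly along z; the closest it comes is θ_min = arccos(1/√2) ≈ 45.0°.

No: L_z,max = 1ℏ < |L| = √2 ℏ ≈ 1.414ℏ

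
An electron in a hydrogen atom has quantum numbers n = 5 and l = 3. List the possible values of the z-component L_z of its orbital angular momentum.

L_z = m_l ℏ with m_l ranging from −l to +l in integer steps.
For l = 3: m_l ∈ {-3, -2, -1, 0, 1, 2, 3}.

L_z ∈ {−3ℏ, −2ℏ, −ℏ, 0, ℏ, 2ℏ, 3ℏ}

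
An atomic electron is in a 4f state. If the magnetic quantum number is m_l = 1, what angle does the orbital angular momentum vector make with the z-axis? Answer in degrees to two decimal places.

For 4f, l = 3.
|L|² = l(l+1)ℏ² = 12ℏ², so |L| = 2√3 ℏ.
L_z = m_l ℏ = 1ℏ.
cos θ = L_z/|L| = 1/√12, so θ ≈ 73.22°.

θ ≈ 73.22°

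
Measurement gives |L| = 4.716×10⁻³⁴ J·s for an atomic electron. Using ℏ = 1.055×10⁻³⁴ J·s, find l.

l = 4

|L|/ℏ = (4.716×10⁻³⁴)/(1.055×10⁻³⁴) ≈ 4.470.
(|L|/ℏ)² = l(l+1) ≈ 19.98 ⇒ l = 4.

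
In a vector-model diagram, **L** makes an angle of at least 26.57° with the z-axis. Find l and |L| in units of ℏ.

l = 4, |L| = 2√5 ℏ ≈ 4.472ℏ

cos²θ_min = l/(l+1) = 0.7999.
Solving: l = 4.
Then |L| = ℏ√(4·5) = 2√5 ℏ.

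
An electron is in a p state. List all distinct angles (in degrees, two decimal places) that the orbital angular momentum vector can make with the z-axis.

A p state has l = 1.
|L| = √(l(l+1)) ℏ = √2 ℏ.
cos θ = m_l/√2 for each m_l ∈ {-1, 0, 1}.

θ ∈ {45.00°, 90.00°, 135.00°}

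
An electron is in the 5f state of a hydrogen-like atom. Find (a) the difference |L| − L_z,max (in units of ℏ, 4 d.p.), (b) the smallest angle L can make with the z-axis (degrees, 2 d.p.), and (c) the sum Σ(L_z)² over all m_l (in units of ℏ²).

|L|−L_z,max ≈ 0.4641ℏ; θ_min ≈ 30.00°; Σ(L_z)² = 28 ℏ²

5f means n = 5, l = 3.
|L| − L_z,max = (2√3 − 3)ℏ ≈ 0.4641ℏ.
cos θ_min = 3/√12, so θ_min ≈ 30.00°.
Σ m_l² = 28, so Σ(L_z)² = 28 ℏ².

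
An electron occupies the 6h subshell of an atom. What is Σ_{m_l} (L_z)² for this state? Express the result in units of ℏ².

The 6h subshell has l = 5.
The allowed m_l values are -5, -4, -3, -2, -1, 0, 1, 2, 3, 4, 5.
Σ m_l² = l(l+1)(2l+1)/3 = 5·6·11/3 = 110.

Σ(L_z)² = 110 ℏ²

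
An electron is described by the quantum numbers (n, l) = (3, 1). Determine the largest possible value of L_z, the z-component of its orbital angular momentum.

L_z,max = 1ℏ

L_z = m_l ℏ with m_l ∈ {−1, …, 1}; the maximum is m_l = 1.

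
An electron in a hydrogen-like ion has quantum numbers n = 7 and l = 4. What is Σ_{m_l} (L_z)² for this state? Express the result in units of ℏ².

m_l ∈ {-4, -3, -2, -1, 0, 1, 2, 3, 4}.
Summing m² from −4 to 4: Σ m_l² = 60.

Σ(L_z)² = 60 ℏ²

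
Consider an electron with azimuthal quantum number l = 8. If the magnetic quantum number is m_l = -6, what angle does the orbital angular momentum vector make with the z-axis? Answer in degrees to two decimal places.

|L| = ℏ√(l(l+1)) = 6√2 ℏ.
L_z = m_l ℏ = −6ℏ.
cos θ = L_z/|L| = -6/√72, so θ ≈ 135.00°.

θ ≈ 135.00°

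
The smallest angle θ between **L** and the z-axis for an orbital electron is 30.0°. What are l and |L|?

cos θ_min = l/√(l(l+1)) = √(l/(l+1)), so l/(l+1) = cos²(30.0°) = 0.7500.
Solving: l = 3.
Then |L| = ℏ√(3·4) = 2√3 ℏ.

l = 3, |L| = 2√3 ℏ ≈ 3.464ℏ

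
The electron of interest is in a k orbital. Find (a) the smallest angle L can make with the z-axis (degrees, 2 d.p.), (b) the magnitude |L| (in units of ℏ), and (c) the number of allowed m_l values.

The letter k corresponds to l = 7.
cos θ_min = 7/√56, so θ_min ≈ 20.70°.
|L| = ℏ√(7·8) = 2√14 ℏ ≈ 7.483ℏ.
There are 2l+1 = 15 values of m_l.

θ_min ≈ 20.70°; |L| = 2√14 ℏ ≈ 7.483ℏ; 15 values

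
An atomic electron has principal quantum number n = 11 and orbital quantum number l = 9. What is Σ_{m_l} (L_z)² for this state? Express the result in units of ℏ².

Σ(L_z)² = 570 ℏ²

The allowed m_l values are -9, -8, -7, -6, -5, -4, -3, -2, -1, 0, 1, 2, 3, 4, 5, 6, 7, 8, 9.
Σ m_l² = l(l+1)(2l+1)/3 = 9·10·19/3 = 570.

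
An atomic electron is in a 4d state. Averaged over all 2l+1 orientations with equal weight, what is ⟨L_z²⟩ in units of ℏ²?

⟨L_z²⟩ = 2 ℏ²

4d means n = 4, l = 2.
m_l ∈ {-2, -1, 0, 1, 2}.
⟨L_z²⟩ = ℏ²·l(l+1)/3 = 2ℏ².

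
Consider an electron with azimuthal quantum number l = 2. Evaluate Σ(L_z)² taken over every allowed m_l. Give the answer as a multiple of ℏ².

Σ(L_z)² = 10 ℏ²

m_l runs from −2 to 2, i.e. {-2, -1, 0, 1, 2}.
Summing m² from −2 to 2: Σ m_l² = 10.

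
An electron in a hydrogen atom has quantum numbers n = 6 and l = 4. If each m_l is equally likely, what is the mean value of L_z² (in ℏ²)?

m_l runs from −4 to 4, i.e. {-4, -3, -2, -1, 0, 1, 2, 3, 4}.
Average of L_z² over 9 states: 60/9 ℏ² = 6.667 ℏ².

⟨L_z²⟩ = 6.667 ℏ²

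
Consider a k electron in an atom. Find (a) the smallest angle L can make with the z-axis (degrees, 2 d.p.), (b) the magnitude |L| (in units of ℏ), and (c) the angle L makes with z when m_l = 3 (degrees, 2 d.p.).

For a k orbital, l = 7.
cos θ_min = 7/√56, so θ_min ≈ 20.70°.
|L| = ℏ√(7·8) = 2√14 ℏ ≈ 7.483ℏ.
For m_l = 3: cos θ = 3/√56, θ ≈ 66.37°.

θ_min ≈ 20.70°; |L| = 2√14 ℏ ≈ 7.483ℏ; θ(m_l=3) ≈ 66.37°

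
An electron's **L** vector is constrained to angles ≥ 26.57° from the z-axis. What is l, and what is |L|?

cos²θ_min = l/(l+1) = 0.7999.
Thus l = 0.7999/(1 − 0.7999) ≈ 4.
Then |L| = ℏ√(4·5) = 2√5 ℏ.

l = 4, |L| = 2√5 ℏ ≈ 4.472ℏ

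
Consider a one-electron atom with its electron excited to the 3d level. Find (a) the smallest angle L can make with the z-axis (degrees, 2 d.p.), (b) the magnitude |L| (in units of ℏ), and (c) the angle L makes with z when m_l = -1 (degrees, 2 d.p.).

The 3d level has l = 2.
cos θ_min = 2/√6, so θ_min ≈ 35.26°.
|L| = ℏ√(2·3) = √6 ℏ ≈ 2.449ℏ.
For m_l = -1: cos θ = -1/√6, θ ≈ 114.09°.

θ_min ≈ 35.26°; |L| = √6 ℏ ≈ 2.449ℏ; θ(m_l=-1) ≈ 114.09°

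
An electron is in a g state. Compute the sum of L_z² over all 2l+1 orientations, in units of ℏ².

The letter g corresponds to l = 4.
m_l ∈ {-4, -3, -2, -1, 0, 1, 2, 3, 4}.
Summing m² from −4 to 4: Σ m_l² = 60.

Σ(L_z)² = 60 ℏ²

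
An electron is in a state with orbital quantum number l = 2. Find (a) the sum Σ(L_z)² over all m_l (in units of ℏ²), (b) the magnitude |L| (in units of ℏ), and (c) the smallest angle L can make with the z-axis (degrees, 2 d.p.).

Σ m_l² = 10, so Σ(L_z)² = 10 ℏ².
|L| = ℏ√(2·3) = √6 ℏ ≈ 2.449ℏ.
cos θ_min = 2/√6, so θ_min ≈ 35.26°.

Σ(L_z)² = 10 ℏ²; |L| = √6 ℏ ≈ 2.449ℏ; θ_min ≈ 35.26°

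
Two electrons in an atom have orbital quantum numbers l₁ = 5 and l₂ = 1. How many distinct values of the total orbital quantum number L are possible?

L runs from |5 − 1| = 4 to 5 + 1 = 6.
So L can be 4, 5, 6.
That is 3 values.

3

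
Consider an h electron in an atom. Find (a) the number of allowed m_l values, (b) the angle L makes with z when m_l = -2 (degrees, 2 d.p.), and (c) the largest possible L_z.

The letter h corresponds to l = 5.
There are 2l+1 = 11 values of m_l.
For m_l = -2: cos θ = -2/√30, θ ≈ 111.42°.
L_z,max = lℏ = 5ℏ.

11 values; θ(m_l=-2) ≈ 111.42°; L_z,max = 5ℏ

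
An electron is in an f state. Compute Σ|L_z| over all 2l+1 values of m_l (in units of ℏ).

Σ|L_z| = 12 ℏ

For an f orbital, l = 3.
The allowed m_l values are -3, -2, -1, 0, 1, 2, 3.
Σ|m_l| = l(l+1) = 12.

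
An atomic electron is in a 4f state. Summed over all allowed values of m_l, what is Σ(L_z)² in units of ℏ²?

Σ(L_z)² = 28 ℏ²

The 4f subshell has l = 3.
m_l runs from −3 to 3, i.e. {-3, -2, -1, 0, 1, 2, 3}.
Σ m_l² = 2·(1 + 4 + 9) = 28.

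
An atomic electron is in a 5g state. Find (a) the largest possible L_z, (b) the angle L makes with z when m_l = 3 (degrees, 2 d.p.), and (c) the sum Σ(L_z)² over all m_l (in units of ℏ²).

The 5g subshell has l = 4.
L_z,max = lℏ = 4ℏ.
For m_l = 3: cos θ = 3/√20, θ ≈ 47.87°.
Σ m_l² = 60, so Σ(L_z)² = 60 ℏ².

L_z,max = 4ℏ; θ(m_l=3) ≈ 47.87°; Σ(L_z)² = 60 ℏ²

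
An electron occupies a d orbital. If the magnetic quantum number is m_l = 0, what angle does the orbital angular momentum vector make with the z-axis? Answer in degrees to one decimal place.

A d state has l = 2.
|L| = √(l(l+1)) ℏ = √6 ℏ.
L_z = m_l ℏ = 0ℏ.
cos θ = L_z/|L| = 0/√6, so θ ≈ 90.0°.

θ ≈ 90.0°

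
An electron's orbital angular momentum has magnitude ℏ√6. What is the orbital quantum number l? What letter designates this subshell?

l = 2 (d orbital)

Since |L|² = l(l+1)ℏ², l(l+1) = 6.
The positive root is l = 2.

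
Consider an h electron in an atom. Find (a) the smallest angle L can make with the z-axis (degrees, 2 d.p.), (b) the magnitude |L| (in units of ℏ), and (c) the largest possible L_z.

For an h orbital, l = 5.
cos θ_min = 5/√30, so θ_min ≈ 24.09°.
|L| = ℏ√(5·6) = √30 ℏ ≈ 5.477ℏ.
L_z,max = lℏ = 5ℏ.

θ_min ≈ 24.09°; |L| = √30 ℏ ≈ 5.477ℏ; L_z,max = 5ℏ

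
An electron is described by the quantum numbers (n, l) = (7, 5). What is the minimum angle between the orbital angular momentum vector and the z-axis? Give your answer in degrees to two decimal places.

θ_min ≈ 24.09°

|L| = ℏ√(l(l+1)) = √30 ℏ.
The smallest angle corresponds to the largest L_z, i.e. m_l = l = 5, giving L_z = 5ℏ.
cos θ_min = 5/√30, so θ_min ≈ 24.09°.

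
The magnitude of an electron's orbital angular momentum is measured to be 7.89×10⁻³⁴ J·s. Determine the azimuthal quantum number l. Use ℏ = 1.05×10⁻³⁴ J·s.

l = 7

In units of ℏ, |L| ≈ 7.514.
(|L|/ℏ)² = l(l+1) ≈ 56.46 ⇒ l = 7.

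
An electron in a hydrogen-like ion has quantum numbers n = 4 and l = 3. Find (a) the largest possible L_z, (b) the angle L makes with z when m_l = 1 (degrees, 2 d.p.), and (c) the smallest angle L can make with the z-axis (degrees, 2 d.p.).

L_z,max = 3ℏ; θ(m_l=1) ≈ 73.22°; θ_min ≈ 30.00°

L_z,max = lℏ = 3ℏ.
For m_l = 1: cos θ = 1/√12, θ ≈ 73.22°.
cos θ_min = 3/√12, so θ_min ≈ 30.00°.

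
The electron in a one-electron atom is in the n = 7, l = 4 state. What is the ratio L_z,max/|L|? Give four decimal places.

|L| = 2√5 ℏ ≈ 4.4721ℏ, while L_z,max = lℏ = 4ℏ.
L_z,max/|L| = 4/√20 = 0.8944.

L_z,max/|L| = 0.8944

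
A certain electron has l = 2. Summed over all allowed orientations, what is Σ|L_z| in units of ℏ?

Σ|L_z| = 6 ℏ

m_l ∈ {-2, -1, 0, 1, 2}.
Σ|m_l| = 2(1+2+…+2) = 6.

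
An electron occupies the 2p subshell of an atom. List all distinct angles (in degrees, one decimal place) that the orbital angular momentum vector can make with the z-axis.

2p means n = 2, l = 1.
|L| = √(l(l+1)) ℏ = √2 ℏ.
cos θ = m_l/√2 for each m_l ∈ {-1, 0, 1}.

θ ∈ {45.0°, 90.0°, 135.0°}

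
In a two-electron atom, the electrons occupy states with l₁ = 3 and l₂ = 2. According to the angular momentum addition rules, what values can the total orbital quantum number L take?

L = 1, 2, 3, 4, 5

By the triangle rule, |l₁ − l₂| ≤ L ≤ l₁ + l₂.
Allowed values: L = 1, 2, 3, 4, 5.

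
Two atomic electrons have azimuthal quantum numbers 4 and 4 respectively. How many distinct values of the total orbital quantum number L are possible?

9

By the triangle rule, |l₁ − l₂| ≤ L ≤ l₁ + l₂.
Allowed values: L = 0, 1, 2, 3, 4, 5, 6, 7, 8.
That is 9 values.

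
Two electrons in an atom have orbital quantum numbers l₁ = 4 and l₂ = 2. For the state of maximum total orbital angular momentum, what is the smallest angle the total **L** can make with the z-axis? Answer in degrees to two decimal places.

L runs from |4 − 2| = 2 to 4 + 2 = 6.
L ∈ {2, 3, 4, 5, 6}.
The maximum is L = 6, with |L_tot| = ℏ√(6·7) = √42 ℏ.
The minimum angle with z is arccos(6/√42) ≈ 22.21°.

θ_min ≈ 22.21°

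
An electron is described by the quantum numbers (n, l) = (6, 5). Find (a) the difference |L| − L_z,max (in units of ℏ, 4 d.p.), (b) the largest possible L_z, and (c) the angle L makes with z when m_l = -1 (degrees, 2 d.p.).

|L|−L_z,max ≈ 0.4772ℏ; L_z,max = 5ℏ; θ(m_l=-1) ≈ 100.52°

|L| − L_z,max = (√30 − 5)ℏ ≈ 0.4772ℏ.
L_z,max = lℏ = 5ℏ.
For m_l = -1: cos θ = -1/√30, θ ≈ 100.52°.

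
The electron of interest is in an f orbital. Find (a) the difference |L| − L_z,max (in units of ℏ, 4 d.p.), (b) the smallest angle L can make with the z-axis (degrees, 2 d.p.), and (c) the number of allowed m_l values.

For an f orbital, l = 3.
|L| − L_z,max = (2√3 − 3)ℏ ≈ 0.4641ℏ.
cos θ_min = 3/√12, so θ_min ≈ 30.00°.
There are 2l+1 = 7 values of m_l.

|L|−L_z,max ≈ 0.4641ℏ; θ_min ≈ 30.00°; 7 values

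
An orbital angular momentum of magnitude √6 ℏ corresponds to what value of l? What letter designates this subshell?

l = 2 (d orbital)

(|L|/ℏ)² = l(l+1) = 6.
The positive root is l = 2.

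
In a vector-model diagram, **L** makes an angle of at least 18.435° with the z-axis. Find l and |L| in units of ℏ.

At minimum angle, m_l = l, so cos θ = l/√(l(l+1)); cos²θ = l/(l+1) = 0.9000.
l = cos²θ/sin²θ ≈ 9.
Then |L| = ℏ√(9·10) = 3√10 ℏ.

l = 9, |L| = 3√10 ℏ ≈ 9.487ℏ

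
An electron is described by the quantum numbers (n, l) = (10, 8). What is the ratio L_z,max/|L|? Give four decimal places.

L_z,max/|L| = 0.9428

|L| = 6√2 ℏ ≈ 8.4853ℏ, while L_z,max = lℏ = 8ℏ.
L_z,max/|L| = 8/√72 = 0.9428.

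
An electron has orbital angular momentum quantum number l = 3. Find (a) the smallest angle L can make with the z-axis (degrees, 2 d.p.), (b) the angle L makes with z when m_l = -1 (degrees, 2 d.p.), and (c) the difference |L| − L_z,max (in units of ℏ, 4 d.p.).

θ_min ≈ 30.00°; θ(m_l=-1) ≈ 106.78°; |L|−L_z,max ≈ 0.4641ℏ

cos θ_min = 3/√12, so θ_min ≈ 30.00°.
For m_l = -1: cos θ = -1/√12, θ ≈ 106.78°.
|L| − L_z,max = (2√3 − 3)ℏ ≈ 0.4641ℏ.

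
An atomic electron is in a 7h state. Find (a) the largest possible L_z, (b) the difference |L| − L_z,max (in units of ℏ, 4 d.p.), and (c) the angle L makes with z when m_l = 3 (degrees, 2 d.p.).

L_z,max = 5ℏ; |L|−L_z,max ≈ 0.4772ℏ; θ(m_l=3) ≈ 56.79°

7h means n = 7, l = 5.
L_z,max = lℏ = 5ℏ.
|L| − L_z,max = (√30 − 5)ℏ ≈ 0.4772ℏ.
For m_l = 3: cos θ = 3/√30, θ ≈ 56.79°.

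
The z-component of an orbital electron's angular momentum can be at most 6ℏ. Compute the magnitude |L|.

Since max m_l = l, l = 6.
|L| = ℏ√(l(l+1)) = √42 ℏ.

|L| = √42 ℏ ≈ 6.481ℏ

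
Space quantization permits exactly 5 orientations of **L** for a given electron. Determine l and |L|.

l = 2, |L| = √6 ℏ ≈ 2.449ℏ

5 = 2l + 1, so l = (5−1)/2 = 2.
|L| = ℏ√(l(l+1)) = ℏ√(2·3) = √6 ℏ.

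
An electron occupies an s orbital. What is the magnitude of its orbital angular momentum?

An s state has l = 0.
|L| = ℏ√(l(l+1)) = ℏ√0 = 0

|L| = 0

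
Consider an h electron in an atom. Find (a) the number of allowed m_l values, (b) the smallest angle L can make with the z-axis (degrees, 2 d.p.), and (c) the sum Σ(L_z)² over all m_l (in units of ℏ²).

For an h orbital, l = 5.
There are 2l+1 = 11 values of m_l.
cos θ_min = 5/√30, so θ_min ≈ 24.09°.
Σ m_l² = 110, so Σ(L_z)² = 110 ℏ².

11 values; θ_min ≈ 24.09°; Σ(L_z)² = 110 ℏ²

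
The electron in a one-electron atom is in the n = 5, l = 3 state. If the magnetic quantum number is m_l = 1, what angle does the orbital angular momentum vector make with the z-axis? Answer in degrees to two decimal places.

θ ≈ 73.22°

|L| = √(l(l+1)) ℏ = 2√3 ℏ.
L_z = m_l ℏ = 1ℏ.
cos θ = L_z/|L| = 1/√12, so θ ≈ 73.22°.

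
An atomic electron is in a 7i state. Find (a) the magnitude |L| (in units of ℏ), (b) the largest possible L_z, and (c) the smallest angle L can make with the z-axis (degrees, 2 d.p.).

|L| = √42 ℏ ≈ 6.481ℏ; L_z,max = 6ℏ; θ_min ≈ 22.21°

7i means n = 7, l = 6.
|L| = ℏ√(6·7) = √42 ℏ ≈ 6.481ℏ.
L_z,max = lℏ = 6ℏ.
cos θ_min = 6/√42, so θ_min ≈ 22.21°.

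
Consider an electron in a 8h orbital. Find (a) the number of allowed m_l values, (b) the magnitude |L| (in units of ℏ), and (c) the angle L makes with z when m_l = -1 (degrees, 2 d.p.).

11 values; |L| = √30 ℏ ≈ 5.477ℏ; θ(m_l=-1) ≈ 100.52°

8h means n = 8, l = 5.
There are 2l+1 = 11 values of m_l.
|L| = ℏ√(5·6) = √30 ℏ ≈ 5.477ℏ.
For m_l = -1: cos θ = -1/√30, θ ≈ 100.52°.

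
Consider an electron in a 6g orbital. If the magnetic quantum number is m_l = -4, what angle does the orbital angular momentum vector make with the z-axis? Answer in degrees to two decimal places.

θ ≈ 153.43°

The 6g subshell has l = 4.
|L| = ℏ√(l(l+1)) = 2√5 ℏ.
L_z = m_l ℏ = −4ℏ.
cos θ = L_z/|L| = -4/√20, so θ ≈ 153.43°.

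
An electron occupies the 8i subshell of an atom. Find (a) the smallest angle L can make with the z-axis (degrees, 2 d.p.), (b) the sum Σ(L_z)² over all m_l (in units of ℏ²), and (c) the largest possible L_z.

8i means n = 8, l = 6.
cos θ_min = 6/√42, so θ_min ≈ 22.21°.
Σ m_l² = 182, so Σ(L_z)² = 182 ℏ².
L_z,max = lℏ = 6ℏ.

θ_min ≈ 22.21°; Σ(L_z)² = 182 ℏ²; L_z,max = 6ℏ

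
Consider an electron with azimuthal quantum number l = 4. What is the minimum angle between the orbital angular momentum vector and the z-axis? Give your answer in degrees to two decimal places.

θ_min ≈ 26.57°

|L| = √(l(l+1)) ℏ = 2√5 ℏ.
The smallest angle corresponds to the largest L_z, i.e. m_l = l = 4, giving L_z = 4ℏ.
cos θ_min = 4/√20, so θ_min ≈ 26.57°.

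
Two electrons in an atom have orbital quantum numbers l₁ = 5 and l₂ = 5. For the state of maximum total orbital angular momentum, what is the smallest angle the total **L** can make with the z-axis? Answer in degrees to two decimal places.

θ_min ≈ 17.55°

The total orbital quantum number L ranges from |l₁ − l₂| to l₁ + l₂ in integer steps.
Allowed values: L = 0, 1, 2, 3, 4, 5, 6, 7, 8, 9, 10.
The maximum is L = 10, with |L_tot| = ℏ√(10·11) = √110 ℏ.
The minimum angle with z is arccos(10/√110) ≈ 17.55°.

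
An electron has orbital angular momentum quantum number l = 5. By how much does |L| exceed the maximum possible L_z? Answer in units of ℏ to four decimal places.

|L| − L_z,max ≈ 0.4772ℏ

|L| = √30 ℏ ≈ 5.4772ℏ, while L_z,max = lℏ = 5ℏ.
The difference is (√30 − 5)ℏ ≈ 0.4772ℏ.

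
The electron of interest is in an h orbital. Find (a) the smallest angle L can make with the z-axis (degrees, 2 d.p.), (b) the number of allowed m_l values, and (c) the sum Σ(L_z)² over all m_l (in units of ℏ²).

For an h orbital, l = 5.
cos θ_min = 5/√30, so θ_min ≈ 24.09°.
There are 2l+1 = 11 values of m_l.
Σ m_l² = 110, so Σ(L_z)² = 110 ℏ².

θ_min ≈ 24.09°; 11 values; Σ(L_z)² = 110 ℏ²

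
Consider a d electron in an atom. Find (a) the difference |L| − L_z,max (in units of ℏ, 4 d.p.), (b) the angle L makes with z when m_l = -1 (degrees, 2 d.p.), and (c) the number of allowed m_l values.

A d state has l = 2.
|L| − L_z,max = (√6 − 2)ℏ ≈ 0.4495ℏ.
For m_l = -1: cos θ = -1/√6, θ ≈ 114.09°.
There are 2l+1 = 5 values of m_l.

|L|−L_z,max ≈ 0.4495ℏ; θ(m_l=-1) ≈ 114.09°; 5 values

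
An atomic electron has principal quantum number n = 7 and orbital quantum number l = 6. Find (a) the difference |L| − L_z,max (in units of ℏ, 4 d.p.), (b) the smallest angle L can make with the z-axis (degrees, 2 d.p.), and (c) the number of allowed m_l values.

|L| − L_z,max = (√42 − 6)ℏ ≈ 0.4807ℏ.
cos θ_min = 6/√42, so θ_min ≈ 22.21°.
There are 2l+1 = 13 values of m_l.

|L|−L_z,max ≈ 0.4807ℏ; θ_min ≈ 22.21°; 13 values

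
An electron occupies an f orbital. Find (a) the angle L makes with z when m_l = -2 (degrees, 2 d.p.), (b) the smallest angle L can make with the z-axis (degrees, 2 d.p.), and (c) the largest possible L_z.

θ(m_l=-2) ≈ 125.26°; θ_min ≈ 30.00°; L_z,max = 3ℏ

For an f orbital, l = 3.
For m_l = -2: cos θ = -2/√12, θ ≈ 125.26°.
cos θ_min = 3/√12, so θ_min ≈ 30.00°.
L_z,max = lℏ = 3ℏ.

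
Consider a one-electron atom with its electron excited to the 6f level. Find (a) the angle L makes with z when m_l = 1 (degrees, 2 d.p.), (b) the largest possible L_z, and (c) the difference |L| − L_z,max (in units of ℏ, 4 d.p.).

The 6f level has l = 3.
For m_l = 1: cos θ = 1/√12, θ ≈ 73.22°.
L_z,max = lℏ = 3ℏ.
|L| − L_z,max = (2√3 − 3)ℏ ≈ 0.4641ℏ.

θ(m_l=1) ≈ 73.22°; L_z,max = 3ℏ; |L|−L_z,max ≈ 0.4641ℏ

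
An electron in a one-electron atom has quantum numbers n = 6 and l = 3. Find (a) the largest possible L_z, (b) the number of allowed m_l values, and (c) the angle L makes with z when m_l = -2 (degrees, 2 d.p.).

L_z,max = 3ℏ; 7 values; θ(m_l=-2) ≈ 125.26°

L_z,max = lℏ = 3ℏ.
There are 2l+1 = 7 values of m_l.
For m_l = -2: cos θ = -2/√12, θ ≈ 125.26°.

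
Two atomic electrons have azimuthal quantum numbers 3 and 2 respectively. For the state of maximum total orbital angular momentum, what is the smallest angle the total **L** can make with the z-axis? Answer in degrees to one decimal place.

Angular momentum addition gives L = |l₁ − l₂|, …, l₁ + l₂.
So L can be 1, 2, 3, 4, 5.
The maximum is L = 5, with |L_tot| = ℏ√(5·6) = √30 ℏ.
The minimum angle with z is arccos(5/√30) ≈ 24.1°.

θ_min ≈ 24.1°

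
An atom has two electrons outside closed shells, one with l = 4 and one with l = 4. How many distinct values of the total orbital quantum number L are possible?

By the triangle rule, |l₁ − l₂| ≤ L ≤ l₁ + l₂.
Allowed values: L = 0, 1, 2, 3, 4, 5, 6, 7, 8.
That is 9 values.

9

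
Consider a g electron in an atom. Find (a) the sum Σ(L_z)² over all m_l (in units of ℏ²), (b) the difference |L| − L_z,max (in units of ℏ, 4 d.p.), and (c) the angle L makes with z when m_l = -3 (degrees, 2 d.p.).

For a g orbital, l = 4.
Σ m_l² = 60, so Σ(L_z)² = 60 ℏ².
|L| − L_z,max = (2√5 − 4)ℏ ≈ 0.4721ℏ.
For m_l = -3: cos θ = -3/√20, θ ≈ 132.13°.

Σ(L_z)² = 60 ℏ²; |L|−L_z,max ≈ 0.4721ℏ; θ(m_l=-3) ≈ 132.13°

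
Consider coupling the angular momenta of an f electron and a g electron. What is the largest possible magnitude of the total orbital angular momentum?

Angular momentum addition gives L = |l₁ − l₂|, …, l₁ + l₂.
L ∈ {1, 2, 3, 4, 5, 6, 7}.
The largest magnitude corresponds to L = 7: |L_tot| = ℏ√(7·8) = 2√14 ℏ.

|L_tot|_max = 2√14 ℏ ≈ 7.483ℏ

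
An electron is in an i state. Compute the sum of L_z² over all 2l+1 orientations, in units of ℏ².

Σ(L_z)² = 182 ℏ²

The letter i corresponds to l = 6.
m_l ∈ {-6, -5, -4, -3, -2, -1, 0, 1, 2, 3, 4, 5, 6}.
Summing m² from −6 to 6: Σ m_l² = 182.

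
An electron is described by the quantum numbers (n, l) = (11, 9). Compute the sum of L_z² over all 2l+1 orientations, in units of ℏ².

m_l runs from −9 to 9, i.e. {-9, -8, -7, -6, -5, -4, -3, -2, -1, 0, 1, 2, 3, 4, 5, 6, 7, 8, 9}.
Summing m² from −9 to 9: Σ m_l² = 570.

Σ(L_z)² = 570 ℏ²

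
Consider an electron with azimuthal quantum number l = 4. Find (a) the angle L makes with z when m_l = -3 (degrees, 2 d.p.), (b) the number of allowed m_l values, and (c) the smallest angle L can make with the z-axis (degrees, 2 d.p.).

θ(m_l=-3) ≈ 132.13°; 9 values; θ_min ≈ 26.57°

For m_l = -3: cos θ = -3/√20, θ ≈ 132.13°.
There are 2l+1 = 9 values of m_l.
cos θ_min = 4/√20, so θ_min ≈ 26.57°.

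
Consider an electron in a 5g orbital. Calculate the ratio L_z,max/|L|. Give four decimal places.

For 5g, l = 4.
|L| = 2√5 ℏ ≈ 4.4721ℏ, while L_z,max = lℏ = 4ℏ.
L_z,max/|L| = 4/√20 = 0.8944.

L_z,max/|L| = 0.8944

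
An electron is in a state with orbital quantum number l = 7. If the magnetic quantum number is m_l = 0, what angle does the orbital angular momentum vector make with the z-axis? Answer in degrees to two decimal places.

|L|² = l(l+1)ℏ² = 56ℏ², so |L| = 2√14 ℏ.
L_z = m_l ℏ = 0ℏ.
cos θ = L_z/|L| = 0/√56, so θ ≈ 90.00°.

θ ≈ 90.00°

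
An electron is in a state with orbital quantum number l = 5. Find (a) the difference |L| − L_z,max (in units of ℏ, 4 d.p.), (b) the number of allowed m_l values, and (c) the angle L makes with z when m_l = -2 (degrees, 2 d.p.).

|L|−L_z,max ≈ 0.4772ℏ; 11 values; θ(m_l=-2) ≈ 111.42°

|L| − L_z,max = (√30 − 5)ℏ ≈ 0.4772ℏ.
There are 2l+1 = 11 values of m_l.
For m_l = -2: cos θ = -2/√30, θ ≈ 111.42°.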